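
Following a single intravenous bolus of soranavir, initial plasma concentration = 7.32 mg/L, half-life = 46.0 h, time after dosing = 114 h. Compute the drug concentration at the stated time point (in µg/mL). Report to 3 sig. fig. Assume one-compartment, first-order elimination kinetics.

1.31 µg/mL

k = ln2 / t½ = 0.693147 / 46.0 = 0.01507 h⁻¹
C = C₀ · e^(−k·t) = 7.320 × e^(−0.01507 × 114)
  = 7.320 × 0.1794 = 1.313 mg/L
(1.313 mg/L = 1.313 µg/mL)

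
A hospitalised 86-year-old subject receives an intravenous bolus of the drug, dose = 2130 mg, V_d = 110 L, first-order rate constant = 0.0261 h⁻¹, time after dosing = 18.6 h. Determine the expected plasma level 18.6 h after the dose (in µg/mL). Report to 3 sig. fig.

11.9 µg/mL

C₀ = Dose / Vd = 2130 / 110 = 19.36 mg/L
C = C₀ · e^(−k·t) = 19.36 × e^(−0.02610 × 18.6)
  = 19.36 × 0.6154 = 11.91 mg/L
(11.91 mg/L = 11.91 µg/mL)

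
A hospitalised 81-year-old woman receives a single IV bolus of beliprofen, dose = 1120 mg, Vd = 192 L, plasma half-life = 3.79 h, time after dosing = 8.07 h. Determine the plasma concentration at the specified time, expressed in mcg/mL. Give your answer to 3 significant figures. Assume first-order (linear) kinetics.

1.33 mcg/mL

C₀ = Dose / Vd = 1120 / 192 = 5.833 mg/L
k = ln2 / t½ = 0.693147 / 3.79 = 0.1829 h⁻¹
C = C₀ · e^(−k·t) = 5.833 × e^(−0.1829 × 8.07)
  = 5.833 × 0.2285 = 1.333 mg/L
(1.333 mg/L = 1.333 mcg/mL)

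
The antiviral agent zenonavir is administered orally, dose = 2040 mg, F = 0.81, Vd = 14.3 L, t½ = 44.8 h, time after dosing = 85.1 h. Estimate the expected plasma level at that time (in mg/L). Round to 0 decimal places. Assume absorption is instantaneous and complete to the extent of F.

31 mg/L

Amount reaching circulation = F × Dose = 0.81 × 2040 = 1652 mg
C₀ = F·Dose / Vd = 1652 / 14.3 = 115.5 mg/L
k = ln2 / t½ = 0.693147 / 44.8 = 0.01547 h⁻¹
C = C₀ · e^(−k·t) = 115.5 × e^(−0.01547 × 85.1)
  = 115.5 × 0.2681 = 30.97 mg/L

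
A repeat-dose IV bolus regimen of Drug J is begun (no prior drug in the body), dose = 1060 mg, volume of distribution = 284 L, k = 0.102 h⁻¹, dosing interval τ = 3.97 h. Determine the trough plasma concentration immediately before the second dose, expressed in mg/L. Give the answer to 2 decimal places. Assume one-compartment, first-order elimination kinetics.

2.49 mg/L

C₀ per dose = Dose / Vd = 1060 / 284 = 3.732 mg/L
Fraction remaining after one interval: r = e^(−kτ) = e^(−0.1020 × 3.97) = 0.6670
Before dose 2, 1 dose has been given (aged 1τ).
C_trough = C₀ × r = 3.732 × 0.6670 = 2.489 mg/L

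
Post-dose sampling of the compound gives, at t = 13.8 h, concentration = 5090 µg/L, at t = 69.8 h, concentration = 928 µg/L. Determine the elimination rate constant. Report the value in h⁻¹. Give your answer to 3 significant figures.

0.0304 h⁻¹

k = ln(C₁/C₂) / (t₂ − t₁) = ln(5090/928) / (69.8 − 13.8)
  = 1.702 / 56.00 = 0.03039 h⁻¹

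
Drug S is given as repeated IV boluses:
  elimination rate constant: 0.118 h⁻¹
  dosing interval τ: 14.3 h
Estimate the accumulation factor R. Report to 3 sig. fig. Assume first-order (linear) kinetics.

e^(−kτ) = e^(−0.1180 × 14.3) = 0.1850
Accumulation ratio R = 1 / (1 − e^(−kτ)) = 1 / (1 − 0.1850) = 1.227

1.23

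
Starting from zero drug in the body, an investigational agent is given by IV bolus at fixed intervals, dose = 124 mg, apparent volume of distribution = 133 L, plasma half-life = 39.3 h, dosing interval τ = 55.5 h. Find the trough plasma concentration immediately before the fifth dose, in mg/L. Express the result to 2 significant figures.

0.55 mg/L

C₀ per dose = Dose / Vd = 124 / 133 = 0.9323 mg/L
k = ln2 / t½ = 0.693147 / 39.3 = 0.01764 h⁻¹
Fraction remaining after one interval: r = e^(−kτ) = e^(−0.01764 × 55.5) = 0.3757
Before dose 5, 4 doses have been given (aged 1τ, 2τ, 3τ, 4τ).
C_trough = C₀ × (r + r² + … + r^4) = C₀ × r(1−r^4)/(1−r)
        = 0.9323 × 0.3757 × (1 − 0.01992) / (1 − 0.3757) = 0.5499 mg/L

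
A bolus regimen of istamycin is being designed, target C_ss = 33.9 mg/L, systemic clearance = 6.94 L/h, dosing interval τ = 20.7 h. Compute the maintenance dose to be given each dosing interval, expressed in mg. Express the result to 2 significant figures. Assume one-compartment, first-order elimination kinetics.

At steady state, Dose/τ = Css × CL.
Dose = Css × CL × τ = 33.9 × 6.940 × 20.7 = 4870 mg

4900 mg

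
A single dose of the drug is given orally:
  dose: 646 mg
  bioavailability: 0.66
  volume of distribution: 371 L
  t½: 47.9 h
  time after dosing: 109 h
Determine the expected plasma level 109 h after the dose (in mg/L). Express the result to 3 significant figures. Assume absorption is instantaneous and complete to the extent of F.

Amount reaching circulation = F × Dose = 0.66 × 646.0 = 426.4 mg
C₀ = F·Dose / Vd = 426.4 / 371 = 1.149 mg/L
k = ln2 / t½ = 0.693147 / 47.9 = 0.01447 h⁻¹
C = C₀ · e^(−k·t) = 1.149 × e^(−0.01447 × 109)
  = 1.149 × 0.2065 = 0.2373 mg/L

0.237 mg/L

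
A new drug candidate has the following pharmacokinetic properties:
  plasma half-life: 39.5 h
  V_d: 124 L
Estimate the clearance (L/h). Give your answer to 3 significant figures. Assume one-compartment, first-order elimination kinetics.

2.18 L/h

k = ln2 / t½ = 0.693147 / 39.5 = 0.01755 h⁻¹
CL = k × Vd = 0.01755 × 124 = 2.176 L/h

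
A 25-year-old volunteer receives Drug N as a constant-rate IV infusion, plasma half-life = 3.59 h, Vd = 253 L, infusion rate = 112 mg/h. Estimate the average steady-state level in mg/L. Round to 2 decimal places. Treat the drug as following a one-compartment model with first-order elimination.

2.29 mg/L

k = ln2 / t½ = 0.693147 / 3.59 = 0.1931 h⁻¹
CL = k × Vd = 0.1931 × 253 = 48.85 L/h
At steady state Css = R₀ / CL = 112 / 48.85 = 2.293 mg/L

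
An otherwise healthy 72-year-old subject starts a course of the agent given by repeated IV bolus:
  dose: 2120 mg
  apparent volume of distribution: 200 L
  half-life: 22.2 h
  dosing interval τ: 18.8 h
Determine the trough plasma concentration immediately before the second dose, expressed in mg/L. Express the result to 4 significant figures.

C₀ per dose = Dose / Vd = 2120 / 200 = 10.60 mg/L
k = ln2 / t½ = 0.693147 / 22.2 = 0.03122 h⁻¹
Fraction remaining after one interval: r = e^(−kτ) = e^(−0.03122 × 18.8) = 0.5560
Before dose 2, 1 dose has been given (aged 1τ).
C_trough = C₀ × r = 10.60 × 0.5560 = 5.894 mg/L

5.894 mg/L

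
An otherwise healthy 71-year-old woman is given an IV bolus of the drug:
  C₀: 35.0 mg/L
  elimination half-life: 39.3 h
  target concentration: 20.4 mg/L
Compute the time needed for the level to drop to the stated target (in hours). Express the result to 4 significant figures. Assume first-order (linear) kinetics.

k = ln2 / t½ = 0.693147 / 39.3 = 0.01764 h⁻¹
t = ln(C₀ / C) / k = ln(35.00 / 20.4) / 0.01764
  = ln(1.716) / 0.01764 = 0.5400 / 0.01764 = 30.61 h

30.61 h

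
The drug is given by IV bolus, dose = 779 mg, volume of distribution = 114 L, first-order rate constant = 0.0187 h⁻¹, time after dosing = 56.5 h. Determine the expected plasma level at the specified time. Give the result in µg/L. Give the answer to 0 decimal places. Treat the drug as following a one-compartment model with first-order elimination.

C₀ = Dose / Vd = 779.0 / 114 = 6.833 mg/L
C = C₀ · e^(−k·t) = 6.833 × e^(−0.01870 × 56.5)
  = 6.833 × 0.3477 = 2.376 mg/L
Convert: 2.376 mg/L × 1000 = 2376 µg/L

2376 µg/L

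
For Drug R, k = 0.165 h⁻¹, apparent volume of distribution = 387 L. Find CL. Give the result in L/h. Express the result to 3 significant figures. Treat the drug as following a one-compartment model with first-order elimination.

CL = k × Vd = 0.165 × 387 = 63.86 L/h

63.9 L/h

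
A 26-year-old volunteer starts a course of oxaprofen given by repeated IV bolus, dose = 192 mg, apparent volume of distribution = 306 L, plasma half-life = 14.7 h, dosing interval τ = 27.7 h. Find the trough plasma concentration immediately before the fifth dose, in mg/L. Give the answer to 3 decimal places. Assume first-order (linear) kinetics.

0.232 mg/L

C₀ per dose = Dose / Vd = 192 / 306 = 0.6275 mg/L
k = ln2 / t½ = 0.693147 / 14.7 = 0.04715 h⁻¹
Fraction remaining after one interval: r = e^(−kτ) = e^(−0.04715 × 27.7) = 0.2709
Before dose 5, 4 doses have been given (aged 1τ, 2τ, 3τ, 4τ).
C_trough = C₀ × (r + r² + … + r^4) = C₀ × r(1−r^4)/(1−r)
        = 0.6275 × 0.2709 × (1 − 0.005386) / (1 − 0.2709) = 0.2319 mg/L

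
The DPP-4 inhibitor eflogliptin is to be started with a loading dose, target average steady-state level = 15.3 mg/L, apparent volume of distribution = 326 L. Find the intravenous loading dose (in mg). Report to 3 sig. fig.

LD = Css × Vd = 15.3 × 326 = 4988 mg

4990 mg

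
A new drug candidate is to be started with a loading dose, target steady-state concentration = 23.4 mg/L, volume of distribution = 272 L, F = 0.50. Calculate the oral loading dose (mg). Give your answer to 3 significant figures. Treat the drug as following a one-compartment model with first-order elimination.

LD = Css × Vd / F = 23.4 × 272 / 0.50 = 12730 mg

12700 mg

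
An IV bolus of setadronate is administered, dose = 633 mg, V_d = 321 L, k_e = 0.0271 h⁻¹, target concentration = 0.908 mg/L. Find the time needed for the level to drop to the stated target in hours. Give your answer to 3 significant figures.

C₀ = Dose / Vd = 633.0 / 321 = 1.972 mg/L
t = ln(C₀ / C) / k = ln(1.972 / 0.908) / 0.02710
  = ln(2.172) / 0.02710 = 0.7756 / 0.02710 = 28.62 h

28.6 h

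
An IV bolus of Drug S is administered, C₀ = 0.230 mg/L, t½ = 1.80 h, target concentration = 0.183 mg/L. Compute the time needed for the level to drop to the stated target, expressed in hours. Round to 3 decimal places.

0.594 h

k = ln2 / t½ = 0.693147 / 1.80 = 0.3851 h⁻¹
t = ln(C₀ / C) / k = ln(0.2300 / 0.183) / 0.3851
  = ln(1.257) / 0.3851 = 0.2287 / 0.3851 = 0.5939 h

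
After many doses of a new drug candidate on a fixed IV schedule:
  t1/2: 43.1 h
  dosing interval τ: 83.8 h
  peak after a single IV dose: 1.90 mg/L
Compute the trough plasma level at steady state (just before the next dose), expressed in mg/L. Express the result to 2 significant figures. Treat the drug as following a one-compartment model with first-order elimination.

k = ln2 / t½ = 0.693147 / 43.1 = 0.01608 h⁻¹
e^(−kτ) = e^(−0.01608 × 83.8) = 0.2599
Accumulation ratio R = 1 / (1 − e^(−kτ)) = 1 / (1 − 0.2599) = 1.351
Steady-state trough = C₀ × R × e^(−kτ) = 1.90 × 1.351 × 0.2599 = 0.6671 mg/L

0.67 mg/L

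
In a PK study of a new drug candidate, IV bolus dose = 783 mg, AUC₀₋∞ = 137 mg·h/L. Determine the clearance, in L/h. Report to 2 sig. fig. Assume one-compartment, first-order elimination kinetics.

CL = Dose / AUC = 783 / 137 = 5.715 L/h

5.7 L/h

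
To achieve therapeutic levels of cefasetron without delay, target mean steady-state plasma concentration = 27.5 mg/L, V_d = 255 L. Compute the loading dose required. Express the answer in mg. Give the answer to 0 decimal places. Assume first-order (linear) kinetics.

LD = Css × Vd = 27.5 × 255 = 7013 mg

7013 mg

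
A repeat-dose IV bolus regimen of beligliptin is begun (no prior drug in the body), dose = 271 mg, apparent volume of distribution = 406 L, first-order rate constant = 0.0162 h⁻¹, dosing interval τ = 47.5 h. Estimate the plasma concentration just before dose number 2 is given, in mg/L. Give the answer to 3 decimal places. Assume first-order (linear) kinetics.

0.309 mg/L

C₀ per dose = Dose / Vd = 271 / 406 = 0.6675 mg/L
Fraction remaining after one interval: r = e^(−kτ) = e^(−0.01620 × 47.5) = 0.4632
Before dose 2, 1 dose has been given (aged 1τ).
C_trough = C₀ × r = 0.6675 × 0.4632 = 0.3092 mg/L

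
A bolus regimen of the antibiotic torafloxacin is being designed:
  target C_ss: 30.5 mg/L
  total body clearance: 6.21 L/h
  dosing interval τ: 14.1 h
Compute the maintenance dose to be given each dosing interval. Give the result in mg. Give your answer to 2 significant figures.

At steady state, Dose/τ = Css × CL.
Dose = Css × CL × τ = 30.5 × 6.210 × 14.1 = 2671 mg

2700 mg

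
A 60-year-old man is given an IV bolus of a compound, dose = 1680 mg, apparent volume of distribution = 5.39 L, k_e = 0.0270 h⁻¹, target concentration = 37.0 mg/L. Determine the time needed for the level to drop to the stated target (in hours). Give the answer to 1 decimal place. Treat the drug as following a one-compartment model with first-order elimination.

78.9 h

C₀ = Dose / Vd = 1680 / 5.39 = 311.7 mg/L
t = ln(C₀ / C) / k = ln(311.7 / 37.0) / 0.02700
  = ln(8.424) / 0.02700 = 2.131 / 0.02700 = 78.93 h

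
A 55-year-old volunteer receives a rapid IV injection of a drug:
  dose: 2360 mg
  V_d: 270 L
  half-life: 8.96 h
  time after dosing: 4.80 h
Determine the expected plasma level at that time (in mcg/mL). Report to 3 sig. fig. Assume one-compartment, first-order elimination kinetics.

C₀ = Dose / Vd = 2360 / 270 = 8.741 mg/L
k = ln2 / t½ = 0.693147 / 8.96 = 0.07736 h⁻¹
C = C₀ · e^(−k·t) = 8.741 × e^(−0.07736 × 4.80)
  = 8.741 × 0.6898 = 6.030 mg/L
(6.030 mg/L = 6.030 mcg/mL)

6.03 mcg/mL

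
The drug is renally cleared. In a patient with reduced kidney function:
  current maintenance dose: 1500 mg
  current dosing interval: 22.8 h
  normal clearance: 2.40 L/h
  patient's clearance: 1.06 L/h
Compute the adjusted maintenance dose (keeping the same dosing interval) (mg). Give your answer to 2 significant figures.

660 mg

To keep the same average steady-state level, dosing rate must scale with clearance.
CL ratio = 1.06 / 2.40 = 0.4417
New dose (same interval) = 1500 × 0.4417 = 662.6 mg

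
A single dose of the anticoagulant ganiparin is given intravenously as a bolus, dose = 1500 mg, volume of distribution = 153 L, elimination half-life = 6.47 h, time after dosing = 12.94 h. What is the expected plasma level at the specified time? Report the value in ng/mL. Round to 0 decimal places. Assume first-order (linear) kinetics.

C₀ = Dose / Vd = 1500 / 153 = 9.804 mg/L
k = ln2 / t½ = 0.693147 / 6.47 = 0.1071 h⁻¹
t / t½ = 12.94 / 6.47 = 2 half-lives
C = C₀ × (1/2)^2 = 9.804 × 0.2500 = 2.451 mg/L
Convert: 2.451 mg/L × 1000 = 2451 ng/mL

2451 ng/mL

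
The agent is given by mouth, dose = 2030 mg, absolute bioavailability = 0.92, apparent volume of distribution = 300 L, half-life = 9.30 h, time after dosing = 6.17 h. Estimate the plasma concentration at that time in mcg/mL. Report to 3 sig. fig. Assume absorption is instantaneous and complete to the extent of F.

Amount reaching circulation = F × Dose = 0.92 × 2030 = 1868 mg
C₀ = F·Dose / Vd = 1868 / 300 = 6.227 mg/L
k = ln2 / t½ = 0.693147 / 9.30 = 0.07453 h⁻¹
C = C₀ · e^(−k·t) = 6.227 × e^(−0.07453 × 6.17)
  = 6.227 × 0.6314 = 3.932 mg/L
(3.932 mg/L = 3.932 mcg/mL)

3.93 mcg/mL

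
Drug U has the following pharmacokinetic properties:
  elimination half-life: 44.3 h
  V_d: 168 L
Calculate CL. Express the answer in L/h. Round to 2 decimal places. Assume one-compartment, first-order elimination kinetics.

2.63 L/h

k = ln2 / t½ = 0.693147 / 44.3 = 0.01565 h⁻¹
CL = k × Vd = 0.01565 × 168 = 2.629 L/h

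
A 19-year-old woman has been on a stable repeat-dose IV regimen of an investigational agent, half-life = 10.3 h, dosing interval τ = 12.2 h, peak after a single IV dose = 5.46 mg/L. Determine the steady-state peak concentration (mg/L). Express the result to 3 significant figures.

k = ln2 / t½ = 0.693147 / 10.3 = 0.06730 h⁻¹
e^(−kτ) = e^(−0.06730 × 12.2) = 0.4400
Accumulation ratio R = 1 / (1 − e^(−kτ)) = 1 / (1 − 0.4400) = 1.786
Steady-state peak = C₀ × R = 5.46 × 1.786 = 9.752 mg/L

9.75 mg/L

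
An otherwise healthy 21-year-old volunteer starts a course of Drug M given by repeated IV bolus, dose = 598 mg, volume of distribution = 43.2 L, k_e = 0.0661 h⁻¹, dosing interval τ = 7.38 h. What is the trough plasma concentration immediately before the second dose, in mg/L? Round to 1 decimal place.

C₀ per dose = Dose / Vd = 598 / 43.2 = 13.84 mg/L
Fraction remaining after one interval: r = e^(−kτ) = e^(−0.06610 × 7.38) = 0.6140
Before dose 2, 1 dose has been given (aged 1τ).
C_trough = C₀ × r = 13.84 × 0.6140 = 8.498 mg/L

8.5 mg/L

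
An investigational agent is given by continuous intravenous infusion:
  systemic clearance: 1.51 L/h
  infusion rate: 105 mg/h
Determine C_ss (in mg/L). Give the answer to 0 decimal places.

At steady state Css = R₀ / CL = 105 / 1.510 = 69.54 mg/L

70 mg/L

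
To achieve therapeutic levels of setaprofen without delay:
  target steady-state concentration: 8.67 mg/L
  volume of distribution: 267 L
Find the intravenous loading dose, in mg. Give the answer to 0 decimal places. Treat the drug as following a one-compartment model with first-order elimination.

2315 mg

LD = Css × Vd = 8.67 × 267 = 2315 mg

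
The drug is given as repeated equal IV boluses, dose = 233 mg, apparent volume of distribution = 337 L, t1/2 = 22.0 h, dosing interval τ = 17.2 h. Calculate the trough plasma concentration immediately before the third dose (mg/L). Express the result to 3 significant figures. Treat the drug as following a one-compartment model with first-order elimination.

0.636 mg/L

C₀ per dose = Dose / Vd = 233 / 337 = 0.6914 mg/L
k = ln2 / t½ = 0.693147 / 22.0 = 0.03151 h⁻¹
Fraction remaining after one interval: r = e^(−kτ) = e^(−0.03151 × 17.2) = 0.5816
Before dose 3, 2 doses have been given (aged 1τ, 2τ).
C_trough = C₀ × (r + r²) = 0.6914 × (0.5816 + 0.3383) = 0.6360 mg/L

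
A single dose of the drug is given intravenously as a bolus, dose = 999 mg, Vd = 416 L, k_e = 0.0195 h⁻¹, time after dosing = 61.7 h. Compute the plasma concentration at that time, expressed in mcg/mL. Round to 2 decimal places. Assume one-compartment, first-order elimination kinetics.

0.72 mcg/mL

C₀ = Dose / Vd = 999.0 / 416 = 2.401 mg/L
C = C₀ · e^(−k·t) = 2.401 × e^(−0.01950 × 61.7)
  = 2.401 × 0.3002 = 0.7208 mg/L
(0.7208 mg/L = 0.7208 mcg/mL)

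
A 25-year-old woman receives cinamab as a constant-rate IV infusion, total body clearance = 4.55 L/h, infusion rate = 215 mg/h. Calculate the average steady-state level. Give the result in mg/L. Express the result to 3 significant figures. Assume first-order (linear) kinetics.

47.3 mg/L

At steady state Css = R₀ / CL = 215 / 4.550 = 47.25 mg/L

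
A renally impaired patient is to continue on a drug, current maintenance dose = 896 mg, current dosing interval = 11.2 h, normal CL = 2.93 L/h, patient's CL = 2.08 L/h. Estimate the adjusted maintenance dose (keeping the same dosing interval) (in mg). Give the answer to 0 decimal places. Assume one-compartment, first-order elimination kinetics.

636 mg

To keep the same average steady-state level, dosing rate must scale with clearance.
CL ratio = 2.08 / 2.93 = 0.7099
New dose (same interval) = 896 × 0.7099 = 636.1 mg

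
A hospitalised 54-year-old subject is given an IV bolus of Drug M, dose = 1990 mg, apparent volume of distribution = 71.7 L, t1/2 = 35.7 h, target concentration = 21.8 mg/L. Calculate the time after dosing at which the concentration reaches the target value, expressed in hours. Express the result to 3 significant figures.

12.4 h

C₀ = Dose / Vd = 1990 / 71.7 = 27.75 mg/L
k = ln2 / t½ = 0.693147 / 35.7 = 0.01942 h⁻¹
t = ln(C₀ / C) / k = ln(27.75 / 21.8) / 0.01942
  = ln(1.273) / 0.01942 = 0.2414 / 0.01942 = 12.43 h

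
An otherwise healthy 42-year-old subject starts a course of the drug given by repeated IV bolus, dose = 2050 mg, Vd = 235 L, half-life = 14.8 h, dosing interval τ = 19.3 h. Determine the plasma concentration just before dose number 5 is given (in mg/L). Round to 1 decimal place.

5.8 mg/L

C₀ per dose = Dose / Vd = 2050 / 235 = 8.723 mg/L
k = ln2 / t½ = 0.693147 / 14.8 = 0.04683 h⁻¹
Fraction remaining after one interval: r = e^(−kτ) = e^(−0.04683 × 19.3) = 0.4050
Before dose 5, 4 doses have been given (aged 1τ, 2τ, 3τ, 4τ).
C_trough = C₀ × (r + r² + … + r^4) = C₀ × r(1−r^4)/(1−r)
        = 8.723 × 0.4050 × (1 − 0.02690) / (1 − 0.4050) = 5.778 mg/L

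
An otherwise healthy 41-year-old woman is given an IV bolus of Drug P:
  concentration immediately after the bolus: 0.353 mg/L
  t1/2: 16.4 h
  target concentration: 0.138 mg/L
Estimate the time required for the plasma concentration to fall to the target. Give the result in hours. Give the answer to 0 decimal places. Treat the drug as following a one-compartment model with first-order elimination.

k = ln2 / t½ = 0.693147 / 16.4 = 0.04227 h⁻¹
t = ln(C₀ / C) / k = ln(0.3530 / 0.138) / 0.04227
  = ln(2.558) / 0.04227 = 0.9392 / 0.04227 = 22.22 h

22 h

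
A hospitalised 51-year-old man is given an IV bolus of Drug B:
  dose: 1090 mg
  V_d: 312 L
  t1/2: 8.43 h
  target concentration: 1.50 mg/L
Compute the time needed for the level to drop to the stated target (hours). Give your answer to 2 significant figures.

C₀ = Dose / Vd = 1090 / 312 = 3.494 mg/L
k = ln2 / t½ = 0.693147 / 8.43 = 0.08222 h⁻¹
t = ln(C₀ / C) / k = ln(3.494 / 1.50) / 0.08222
  = ln(2.329) / 0.08222 = 0.8454 / 0.08222 = 10.28 h

10 h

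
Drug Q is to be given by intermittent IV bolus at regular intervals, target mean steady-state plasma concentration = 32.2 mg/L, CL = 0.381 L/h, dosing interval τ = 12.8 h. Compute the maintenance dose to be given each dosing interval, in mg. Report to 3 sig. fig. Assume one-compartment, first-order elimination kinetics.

At steady state, Dose/τ = Css × CL.
Dose = Css × CL × τ = 32.2 × 0.3810 × 12.8 = 157.0 mg

157 mg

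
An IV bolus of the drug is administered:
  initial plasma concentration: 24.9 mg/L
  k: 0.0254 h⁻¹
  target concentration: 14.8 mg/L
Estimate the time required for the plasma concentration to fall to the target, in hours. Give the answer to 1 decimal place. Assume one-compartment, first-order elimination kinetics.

t = ln(C₀ / C) / k = ln(24.90 / 14.8) / 0.02540
  = ln(1.682) / 0.02540 = 0.5200 / 0.02540 = 20.47 h

20.5 h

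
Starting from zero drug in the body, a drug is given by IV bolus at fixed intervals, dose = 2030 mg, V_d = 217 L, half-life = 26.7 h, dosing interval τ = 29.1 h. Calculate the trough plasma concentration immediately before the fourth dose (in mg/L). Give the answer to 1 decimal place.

7.4 mg/L

C₀ per dose = Dose / Vd = 2030 / 217 = 9.355 mg/L
k = ln2 / t½ = 0.693147 / 26.7 = 0.02596 h⁻¹
Fraction remaining after one interval: r = e^(−kτ) = e^(−0.02596 × 29.1) = 0.4698
Before dose 4, 3 doses have been given (aged 1τ, 2τ, 3τ).
C_trough = C₀ × (r + r² + … + r^3) = C₀ × r(1−r^3)/(1−r)
        = 9.355 × 0.4698 × (1 − 0.1037) / (1 − 0.4698) = 7.430 mg/L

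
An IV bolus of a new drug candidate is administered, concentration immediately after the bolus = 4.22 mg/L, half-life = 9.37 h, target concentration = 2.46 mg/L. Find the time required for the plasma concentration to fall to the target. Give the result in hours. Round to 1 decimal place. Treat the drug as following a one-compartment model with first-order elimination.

7.3 h

k = ln2 / t½ = 0.693147 / 9.37 = 0.07398 h⁻¹
t = ln(C₀ / C) / k = ln(4.220 / 2.46) / 0.07398
  = ln(1.715) / 0.07398 = 0.5394 / 0.07398 = 7.291 h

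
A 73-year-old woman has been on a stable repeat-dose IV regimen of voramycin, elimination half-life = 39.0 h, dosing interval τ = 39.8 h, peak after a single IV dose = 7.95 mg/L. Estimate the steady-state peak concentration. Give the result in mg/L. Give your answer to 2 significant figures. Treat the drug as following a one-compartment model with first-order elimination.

16 mg/L

k = ln2 / t½ = 0.693147 / 39.0 = 0.01777 h⁻¹
e^(−kτ) = e^(−0.01777 × 39.8) = 0.4930
Accumulation ratio R = 1 / (1 − e^(−kτ)) = 1 / (1 − 0.4930) = 1.972
Steady-state peak = C₀ × R = 7.95 × 1.972 = 15.68 mg/L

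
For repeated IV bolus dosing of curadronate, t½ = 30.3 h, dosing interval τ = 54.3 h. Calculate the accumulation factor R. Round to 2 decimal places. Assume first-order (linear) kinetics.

k = ln2 / t½ = 0.693147 / 30.3 = 0.02288 h⁻¹
e^(−kτ) = e^(−0.02288 × 54.3) = 0.2887
Accumulation ratio R = 1 / (1 − e^(−kτ)) = 1 / (1 − 0.2887) = 1.406

1.41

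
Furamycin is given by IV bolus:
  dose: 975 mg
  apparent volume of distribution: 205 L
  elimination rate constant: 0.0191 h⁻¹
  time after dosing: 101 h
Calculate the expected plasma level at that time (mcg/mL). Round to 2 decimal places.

0.69 mcg/mL

C₀ = Dose / Vd = 975.0 / 205 = 4.756 mg/L
C = C₀ · e^(−k·t) = 4.756 × e^(−0.01910 × 101)
  = 4.756 × 0.1453 = 0.6910 mg/L
(0.6910 mg/L = 0.6910 mcg/mL)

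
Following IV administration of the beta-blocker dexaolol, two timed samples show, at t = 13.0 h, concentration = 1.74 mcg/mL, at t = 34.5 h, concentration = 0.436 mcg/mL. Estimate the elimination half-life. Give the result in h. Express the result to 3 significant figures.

10.8 h

k = ln(C₁/C₂) / (t₂ − t₁) = ln(1.74/0.436) / (34.5 − 13.0)
  = 1.384 / 21.50 = 0.06437 h⁻¹
t½ = ln2 / k = 0.693147 / 0.06437 = 10.77 h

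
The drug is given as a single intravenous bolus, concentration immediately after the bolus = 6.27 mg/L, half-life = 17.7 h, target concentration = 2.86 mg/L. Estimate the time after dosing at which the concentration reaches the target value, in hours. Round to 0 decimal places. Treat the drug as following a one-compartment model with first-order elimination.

20 h

k = ln2 / t½ = 0.693147 / 17.7 = 0.03916 h⁻¹
t = ln(C₀ / C) / k = ln(6.270 / 2.86) / 0.03916
  = ln(2.192) / 0.03916 = 0.7848 / 0.03916 = 20.04 h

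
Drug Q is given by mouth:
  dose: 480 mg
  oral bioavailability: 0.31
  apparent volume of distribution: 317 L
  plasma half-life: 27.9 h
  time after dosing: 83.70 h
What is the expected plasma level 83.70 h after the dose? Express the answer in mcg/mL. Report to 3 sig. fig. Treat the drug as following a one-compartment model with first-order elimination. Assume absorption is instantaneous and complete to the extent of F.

Amount reaching circulation = F × Dose = 0.31 × 480.0 = 148.8 mg
C₀ = F·Dose / Vd = 148.8 / 317 = 0.4694 mg/L
k = ln2 / t½ = 0.693147 / 27.9 = 0.02484 h⁻¹
t / t½ = 83.70 / 27.9 = 3 half-lives
C = C₀ × (1/2)^3 = 0.4694 × 0.1250 = 0.05868 mg/L
(0.05868 mg/L = 0.05868 mcg/mL)

0.0587 mcg/mL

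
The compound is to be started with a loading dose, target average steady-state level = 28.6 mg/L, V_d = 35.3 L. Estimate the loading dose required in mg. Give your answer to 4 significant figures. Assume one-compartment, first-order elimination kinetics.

LD = Css × Vd = 28.6 × 35.3 = 1010 mg

1010 mg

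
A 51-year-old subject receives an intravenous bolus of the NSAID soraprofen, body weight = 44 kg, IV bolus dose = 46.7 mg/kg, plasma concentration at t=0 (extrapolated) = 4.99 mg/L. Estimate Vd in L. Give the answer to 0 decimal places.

412 L

Dose = 46.7 × 44 = 2055 mg
Vd = Dose / C₀ = 2055 / 4.99 = 411.8 L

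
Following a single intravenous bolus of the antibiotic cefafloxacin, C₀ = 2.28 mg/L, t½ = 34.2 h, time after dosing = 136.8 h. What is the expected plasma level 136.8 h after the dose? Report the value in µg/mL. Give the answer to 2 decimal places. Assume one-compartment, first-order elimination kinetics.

0.14 µg/mL

k = ln2 / t½ = 0.693147 / 34.2 = 0.02027 h⁻¹
t / t½ = 136.8 / 34.2 = 4 half-lives
C = C₀ × (1/2)^4 = 2.280 × 0.06250 = 0.1425 mg/L
(0.1425 mg/L = 0.1425 µg/mL)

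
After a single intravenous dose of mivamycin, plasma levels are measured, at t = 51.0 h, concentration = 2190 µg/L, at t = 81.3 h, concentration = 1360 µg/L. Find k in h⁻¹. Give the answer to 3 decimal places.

k = ln(C₁/C₂) / (t₂ − t₁) = ln(2190/1360) / (81.3 − 51.0)
  = 0.4764 / 30.30 = 0.01572 h⁻¹

0.016 h⁻¹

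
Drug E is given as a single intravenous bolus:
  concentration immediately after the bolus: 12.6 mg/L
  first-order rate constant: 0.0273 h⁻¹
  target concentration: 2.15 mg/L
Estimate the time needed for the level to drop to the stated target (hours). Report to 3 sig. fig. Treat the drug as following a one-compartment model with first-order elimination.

64.8 h

t = ln(C₀ / C) / k = ln(12.60 / 2.15) / 0.02730
  = ln(5.860) / 0.02730 = 1.768 / 0.02730 = 64.76 h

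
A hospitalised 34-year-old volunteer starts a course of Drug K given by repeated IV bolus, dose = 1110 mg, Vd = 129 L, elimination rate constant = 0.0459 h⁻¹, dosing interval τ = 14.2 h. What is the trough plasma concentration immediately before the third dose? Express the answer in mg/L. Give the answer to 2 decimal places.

6.82 mg/L

C₀ per dose = Dose / Vd = 1110 / 129 = 8.605 mg/L
Fraction remaining after one interval: r = e^(−kτ) = e^(−0.04590 × 14.2) = 0.5211
Before dose 3, 2 doses have been given (aged 1τ, 2τ).
C_trough = C₀ × (r + r²) = 8.605 × (0.5211 + 0.2715) = 6.820 mg/L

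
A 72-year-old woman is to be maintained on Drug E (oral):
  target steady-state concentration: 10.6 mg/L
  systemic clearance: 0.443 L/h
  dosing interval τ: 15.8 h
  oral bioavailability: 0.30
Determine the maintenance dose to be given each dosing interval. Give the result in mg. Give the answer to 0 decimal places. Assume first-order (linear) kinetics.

247 mg

At steady state, F × (Dose/τ) = Css × CL.
Dose = Css × CL × τ / F = 10.6 × 0.4430 × 15.8 / 0.30 = 247.3 mg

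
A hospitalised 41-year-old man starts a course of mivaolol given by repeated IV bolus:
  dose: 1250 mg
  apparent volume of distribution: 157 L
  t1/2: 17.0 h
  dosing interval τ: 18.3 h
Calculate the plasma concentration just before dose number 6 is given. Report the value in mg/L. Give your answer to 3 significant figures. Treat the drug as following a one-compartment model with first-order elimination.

C₀ per dose = Dose / Vd = 1250 / 157 = 7.962 mg/L
k = ln2 / t½ = 0.693147 / 17.0 = 0.04077 h⁻¹
Fraction remaining after one interval: r = e^(−kτ) = e^(−0.04077 × 18.3) = 0.4742
Before dose 6, 5 doses have been given (aged 1τ, 2τ, 3τ, 4τ, 5τ).
C_trough = C₀ × (r + r² + … + r^5) = C₀ × r(1−r^5)/(1−r)
        = 7.962 × 0.4742 × (1 − 0.02398) / (1 − 0.4742) = 7.008 mg/L

7.01 mg/L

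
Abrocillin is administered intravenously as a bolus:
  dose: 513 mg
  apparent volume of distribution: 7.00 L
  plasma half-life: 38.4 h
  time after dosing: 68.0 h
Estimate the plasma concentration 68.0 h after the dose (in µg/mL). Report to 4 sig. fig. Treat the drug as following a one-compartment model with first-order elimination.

21.48 µg/mL

C₀ = Dose / Vd = 513.0 / 7.00 = 73.29 mg/L
k = ln2 / t½ = 0.693147 / 38.4 = 0.01805 h⁻¹
C = C₀ · e^(−k·t) = 73.29 × e^(−0.01805 × 68.0)
  = 73.29 × 0.2931 = 21.48 mg/L
(21.48 mg/L = 21.48 µg/mL)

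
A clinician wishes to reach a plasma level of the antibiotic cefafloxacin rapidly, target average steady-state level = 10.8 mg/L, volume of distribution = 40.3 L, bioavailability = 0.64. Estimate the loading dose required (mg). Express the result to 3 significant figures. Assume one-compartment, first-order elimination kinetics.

680 mg

LD = Css × Vd / F = 10.8 × 40.3 / 0.64 = 680.1 mg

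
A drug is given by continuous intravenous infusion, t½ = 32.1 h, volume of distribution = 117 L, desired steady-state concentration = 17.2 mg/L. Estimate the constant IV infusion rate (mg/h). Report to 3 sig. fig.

k = ln2 / t½ = 0.693147 / 32.1 = 0.02159 h⁻¹
CL = k × Vd = 0.02159 × 117 = 2.526 L/h
At steady state, infusion rate R₀ = Css × CL = 17.2 × 2.526 = 43.45 mg/h

43.5 mg/h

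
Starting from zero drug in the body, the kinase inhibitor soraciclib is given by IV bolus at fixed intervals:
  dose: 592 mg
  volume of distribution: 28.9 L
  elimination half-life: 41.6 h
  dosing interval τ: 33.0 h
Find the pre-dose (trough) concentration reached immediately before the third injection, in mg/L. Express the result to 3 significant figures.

18.6 mg/L

C₀ per dose = Dose / Vd = 592 / 28.9 = 20.48 mg/L
k = ln2 / t½ = 0.693147 / 41.6 = 0.01666 h⁻¹
Fraction remaining after one interval: r = e^(−kτ) = e^(−0.01666 × 33.0) = 0.5771
Before dose 3, 2 doses have been given (aged 1τ, 2τ).
C_trough = C₀ × (r + r²) = 20.48 × (0.5771 + 0.3330) = 18.64 mg/L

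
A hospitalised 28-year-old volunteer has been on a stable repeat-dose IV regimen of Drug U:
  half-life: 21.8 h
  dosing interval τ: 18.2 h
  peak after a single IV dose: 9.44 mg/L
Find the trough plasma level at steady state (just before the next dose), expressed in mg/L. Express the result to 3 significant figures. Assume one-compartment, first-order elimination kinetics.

k = ln2 / t½ = 0.693147 / 21.8 = 0.03180 h⁻¹
e^(−kτ) = e^(−0.03180 × 18.2) = 0.5606
Accumulation ratio R = 1 / (1 − e^(−kτ)) = 1 / (1 − 0.5606) = 2.276
Steady-state trough = C₀ × R × e^(−kτ) = 9.44 × 2.276 × 0.5606 = 12.04 mg/L

12.0 mg/L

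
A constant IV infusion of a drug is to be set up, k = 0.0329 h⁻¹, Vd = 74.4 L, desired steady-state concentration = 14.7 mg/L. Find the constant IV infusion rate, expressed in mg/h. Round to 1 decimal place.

CL = k × Vd = 0.03290 × 74.4 = 2.448 L/h
At steady state, infusion rate R₀ = Css × CL = 14.7 × 2.448 = 35.99 mg/h

36.0 mg/h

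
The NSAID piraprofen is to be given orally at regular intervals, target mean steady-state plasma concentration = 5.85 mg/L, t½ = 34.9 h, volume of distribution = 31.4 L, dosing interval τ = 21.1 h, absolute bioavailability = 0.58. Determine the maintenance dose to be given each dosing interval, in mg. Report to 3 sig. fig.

k = ln2 / t½ = 0.693147 / 34.9 = 0.01986 h⁻¹
CL = k × Vd = 0.01986 × 31.4 = 0.6236 L/h
At steady state, F × (Dose/τ) = Css × CL.
Dose = Css × CL × τ / F = 5.85 × 0.6236 × 21.1 / 0.58 = 132.7 mg

133 mg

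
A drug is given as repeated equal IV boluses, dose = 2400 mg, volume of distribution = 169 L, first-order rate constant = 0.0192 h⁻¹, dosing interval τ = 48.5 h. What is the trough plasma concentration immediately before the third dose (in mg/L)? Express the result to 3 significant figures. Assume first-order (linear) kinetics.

7.80 mg/L

C₀ per dose = Dose / Vd = 2400 / 169 = 14.20 mg/L
Fraction remaining after one interval: r = e^(−kτ) = e^(−0.01920 × 48.5) = 0.3941
Before dose 3, 2 doses have been given (aged 1τ, 2τ).
C_trough = C₀ × (r + r²) = 14.20 × (0.3941 + 0.1553) = 7.801 mg/L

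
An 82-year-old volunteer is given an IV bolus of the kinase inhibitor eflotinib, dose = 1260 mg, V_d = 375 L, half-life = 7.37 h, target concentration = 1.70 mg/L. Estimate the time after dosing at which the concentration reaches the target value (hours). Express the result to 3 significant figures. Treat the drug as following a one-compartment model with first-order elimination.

C₀ = Dose / Vd = 1260 / 375 = 3.360 mg/L
k = ln2 / t½ = 0.693147 / 7.37 = 0.09405 h⁻¹
t = ln(C₀ / C) / k = ln(3.360 / 1.70) / 0.09405
  = ln(1.976) / 0.09405 = 0.6811 / 0.09405 = 7.242 h

7.24 h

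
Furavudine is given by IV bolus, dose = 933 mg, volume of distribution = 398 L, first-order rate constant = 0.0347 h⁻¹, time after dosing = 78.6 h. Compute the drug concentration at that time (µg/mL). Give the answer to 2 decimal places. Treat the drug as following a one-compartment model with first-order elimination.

0.15 µg/mL

C₀ = Dose / Vd = 933.0 / 398 = 2.344 mg/L
C = C₀ · e^(−k·t) = 2.344 × e^(−0.03470 × 78.6)
  = 2.344 × 0.06539 = 0.1533 mg/L
(0.1533 mg/L = 0.1533 µg/mL)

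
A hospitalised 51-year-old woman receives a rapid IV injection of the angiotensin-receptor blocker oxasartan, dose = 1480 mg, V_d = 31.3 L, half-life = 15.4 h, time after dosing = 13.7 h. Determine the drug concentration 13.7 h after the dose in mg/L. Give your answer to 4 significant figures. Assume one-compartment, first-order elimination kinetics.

C₀ = Dose / Vd = 1480 / 31.3 = 47.28 mg/L
k = ln2 / t½ = 0.693147 / 15.4 = 0.04501 h⁻¹
C = C₀ · e^(−k·t) = 47.28 × e^(−0.04501 × 13.7)
  = 47.28 × 0.5398 = 25.52 mg/L

25.52 mg/L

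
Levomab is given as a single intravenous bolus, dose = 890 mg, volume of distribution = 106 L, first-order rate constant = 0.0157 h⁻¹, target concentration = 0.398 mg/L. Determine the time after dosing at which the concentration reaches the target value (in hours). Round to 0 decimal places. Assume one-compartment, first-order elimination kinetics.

C₀ = Dose / Vd = 890.0 / 106 = 8.396 mg/L
t = ln(C₀ / C) / k = ln(8.396 / 0.398) / 0.01570
  = ln(21.10) / 0.01570 = 3.049 / 0.01570 = 194.2 h

194 h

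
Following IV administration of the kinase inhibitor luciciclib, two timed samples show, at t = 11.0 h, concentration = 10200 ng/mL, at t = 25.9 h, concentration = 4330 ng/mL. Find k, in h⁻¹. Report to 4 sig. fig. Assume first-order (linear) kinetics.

0.05750 h⁻¹

k = ln(C₁/C₂) / (t₂ − t₁) = ln(10200/4330) / (25.9 − 11.0)
  = 0.8568 / 14.90 = 0.05750 h⁻¹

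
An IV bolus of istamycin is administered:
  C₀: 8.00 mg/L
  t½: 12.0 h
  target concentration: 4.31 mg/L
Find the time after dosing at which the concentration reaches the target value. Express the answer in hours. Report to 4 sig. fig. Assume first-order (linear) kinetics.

10.71 h

k = ln2 / t½ = 0.693147 / 12.0 = 0.05776 h⁻¹
t = ln(C₀ / C) / k = ln(8.000 / 4.31) / 0.05776
  = ln(1.856) / 0.05776 = 0.6184 / 0.05776 = 10.71 h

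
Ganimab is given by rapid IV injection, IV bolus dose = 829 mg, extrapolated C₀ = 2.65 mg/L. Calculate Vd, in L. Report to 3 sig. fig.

313 L

Vd = Dose / C₀ = 829.0 / 2.65 = 312.8 L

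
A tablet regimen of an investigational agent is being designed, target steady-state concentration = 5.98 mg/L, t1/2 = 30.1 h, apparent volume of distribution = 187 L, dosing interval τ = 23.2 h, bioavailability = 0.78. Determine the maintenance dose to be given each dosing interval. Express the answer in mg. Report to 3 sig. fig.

766 mg

k = ln2 / t½ = 0.693147 / 30.1 = 0.02303 h⁻¹
CL = k × Vd = 0.02303 × 187 = 4.307 L/h
At steady state, F × (Dose/τ) = Css × CL.
Dose = Css × CL × τ / F = 5.98 × 4.307 × 23.2 / 0.78 = 766.1 mg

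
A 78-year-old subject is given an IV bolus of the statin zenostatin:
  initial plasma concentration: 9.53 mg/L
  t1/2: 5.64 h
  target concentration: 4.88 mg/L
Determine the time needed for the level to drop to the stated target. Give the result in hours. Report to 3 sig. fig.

k = ln2 / t½ = 0.693147 / 5.64 = 0.1229 h⁻¹
t = ln(C₀ / C) / k = ln(9.530 / 4.88) / 0.1229
  = ln(1.953) / 0.1229 = 0.6694 / 0.1229 = 5.447 h

5.45 h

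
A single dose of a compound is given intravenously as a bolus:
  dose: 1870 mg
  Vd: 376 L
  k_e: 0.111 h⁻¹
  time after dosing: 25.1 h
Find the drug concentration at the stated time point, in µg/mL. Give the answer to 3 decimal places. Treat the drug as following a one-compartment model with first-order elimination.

0.307 µg/mL

C₀ = Dose / Vd = 1870 / 376 = 4.973 mg/L
C = C₀ · e^(−k·t) = 4.973 × e^(−0.1110 × 25.1)
  = 4.973 × 0.06166 = 0.3066 mg/L
(0.3066 mg/L = 0.3066 µg/mL)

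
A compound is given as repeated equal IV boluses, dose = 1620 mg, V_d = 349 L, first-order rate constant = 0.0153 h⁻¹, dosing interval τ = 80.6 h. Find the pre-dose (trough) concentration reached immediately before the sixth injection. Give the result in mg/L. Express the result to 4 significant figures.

1.905 mg/L

C₀ per dose = Dose / Vd = 1620 / 349 = 4.642 mg/L
Fraction remaining after one interval: r = e^(−kτ) = e^(−0.01530 × 80.6) = 0.2914
Before dose 6, 5 doses have been given (aged 1τ, 2τ, 3τ, 4τ, 5τ).
C_trough = C₀ × (r + r² + … + r^5) = C₀ × r(1−r^5)/(1−r)
        = 4.642 × 0.2914 × (1 − 0.002101) / (1 − 0.2914) = 1.905 mg/L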